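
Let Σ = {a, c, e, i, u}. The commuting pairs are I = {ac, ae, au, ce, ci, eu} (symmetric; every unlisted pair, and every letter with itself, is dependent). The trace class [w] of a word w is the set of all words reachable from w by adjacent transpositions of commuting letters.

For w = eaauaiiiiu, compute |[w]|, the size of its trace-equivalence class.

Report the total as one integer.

piece 0:e — minimal
piece 1:a — minimal
piece 2:a rests on {1:a}
piece 3:u — minimal
piece 4:a rests on {2:a}
piece 5:i rests on {0:e, 3:u, 4:a}
piece 6:i rests on {5:i}
piece 7:i rests on {6:i}
piece 8:i rests on {7:i}
piece 9:u rests on {8:i}
minimal pieces: {0:e, 1:a, 3:u}
ways to finish when only these pieces remain (= sum over removing one remaining piece with nothing left below it):
  1 left: {9}→1
  2 left: {8,9}→1
  3 left: {7,8,9}→1
  4 left: {6,7,8,9}→1
  5 left: {5,6,7,8,9}→1
  6 left: {0,5,6,7,8,9}→1  {3,5,6,7,8,9}→1  {4,5,6,7,8,9}→1
  7 left: {0,3,5,6,7,8,9}→2  {0,4,5,6,7,8,9}→2  {2,4,5,6,7,8,9}→1  {3,4,5,6,7,8,9}→2
  8 left: {0,2,4,5,6,7,8,9}→3  {0,3,4,5,6,7,8,9}→6  {1,2,4,5,6,7,8,9}→1  {2,3,4,5,6,7,8,9}→3
  placing 0:e first → 4 extensions
  placing 1:a first → 12 extensions
  placing 3:u first → 4 extensions
total linear extensions = 20

20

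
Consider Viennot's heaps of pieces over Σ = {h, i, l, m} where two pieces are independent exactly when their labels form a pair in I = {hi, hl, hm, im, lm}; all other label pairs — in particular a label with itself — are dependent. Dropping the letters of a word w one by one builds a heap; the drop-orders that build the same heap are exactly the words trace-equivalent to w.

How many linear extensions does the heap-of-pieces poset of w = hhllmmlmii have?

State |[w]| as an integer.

2520

0(h) covers ∅
1(h) covers 0:h
2(l) covers ∅
3(l) covers 2:l
4(m) covers ∅
5(m) covers 4:m
6(l) covers 3:l
7(m) covers 5:m
8(i) covers 6:l
9(i) covers 8:i
floor of heap: 0:h, 2:l, 4:m
completions by unplaced set U, small U first (add the entries for U minus each lowest piece of U):
  |U|=1: {1}:1  {7}:1  {9}:1
  |U|=2: {0,1}:1  {1,7}:2  {1,9}:2  {5,7}:1  {7,9}:2  {8,9}:1
  |U|=3: {0,1,7}:3  {0,1,9}:3  {1,5,7}:3  {1,7,9}:6  {1,8,9}:3  {4,5,7}:1  {5,7,9}:3  {6,8,9}:1  {7,8,9}:3
  |U|=4: {0,1,5,7}:6  {0,1,7,9}:12  {0,1,8,9}:6  {1,4,5,7}:4  {1,5,7,9}:12  {1,6,8,9}:4  {1,7,8,9}:12  {3,6,8,9}:1  {4,5,7,9}:4  {5,7,8,9}:6  {6,7,8,9}:4
  |U|=5: {0,1,4,5,7}:10  {0,1,5,7,9}:30  {0,1,6,8,9}:10  {0,1,7,8,9}:30  {1,3,6,8,9}:5  {1,4,5,7,9}:20  {1,5,7,8,9}:30  {1,6,7,8,9}:20  {2,3,6,8,9}:1  {3,6,7,8,9}:5  {4,5,7,8,9}:10  {5,6,7,8,9}:10
  |U|=6: {0,1,3,6,8,9}:15  {0,1,4,5,7,9}:60  {0,1,5,7,8,9}:90  {0,1,6,7,8,9}:60  {1,2,3,6,8,9}:6  {1,3,6,7,8,9}:30  {1,4,5,7,8,9}:60  {1,5,6,7,8,9}:60  {2,3,6,7,8,9}:6  {3,5,6,7,8,9}:15  {4,5,6,7,8,9}:20
  |U|=7: {0,1,2,3,6,8,9}:21  {0,1,3,6,7,8,9}:105  {0,1,4,5,7,8,9}:210  {0,1,5,6,7,8,9}:210  {1,2,3,6,7,8,9}:42  {1,3,5,6,7,8,9}:105  {1,4,5,6,7,8,9}:140  {2,3,5,6,7,8,9}:21  {3,4,5,6,7,8,9}:35
  |U|=8: {0,1,2,3,6,7,8,9}:168  {0,1,3,5,6,7,8,9}:420  {0,1,4,5,6,7,8,9}:560  {1,2,3,5,6,7,8,9}:168  {1,3,4,5,6,7,8,9}:280  {2,3,4,5,6,7,8,9}:56
  start at 0(h): 504
  start at 2(l): 1260
  start at 4(m): 756
sum over floor = 2520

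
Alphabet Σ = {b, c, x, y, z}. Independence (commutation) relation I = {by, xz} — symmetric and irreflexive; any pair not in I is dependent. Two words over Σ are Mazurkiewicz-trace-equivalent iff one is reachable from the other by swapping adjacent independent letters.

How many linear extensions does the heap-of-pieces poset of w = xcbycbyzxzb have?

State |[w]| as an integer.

12

drop 0:x onto floor
drop 1:c onto {0:x}
drop 2:b onto {1:c}
drop 3:y onto {1:c}
drop 4:c onto {2:b, 3:y}
drop 5:b onto {4:c}
drop 6:y onto {4:c}
drop 7:z onto {5:b, 6:y}
drop 8:x onto {5:b, 6:y}
drop 9:z onto {7:z}
drop 10:b onto {8:x, 9:z}
ground layer = {0:x}
drop-orders for the pieces not yet dropped (sum over which currently-grounded one goes next):
  1 to go: {10} 1
  2 to go: {8,10} 1  {9,10} 1
  3 to go: {7,9,10} 1  {8,9,10} 2
  4 to go: {7,8,9,10} 3
  5 to go: {5,7,8,9,10} 3  {6,7,8,9,10} 3
  6 to go: {5,6,7,8,9,10} 6
  7 to go: {4,5,6,7,8,9,10} 6
  8 to go: {2,4,5,6,7,8,9,10} 6  {3,4,5,6,7,8,9,10} 6
  9 to go: {2,3,4,5,6,7,8,9,10} 12
  if 0:x drops first: 12 orders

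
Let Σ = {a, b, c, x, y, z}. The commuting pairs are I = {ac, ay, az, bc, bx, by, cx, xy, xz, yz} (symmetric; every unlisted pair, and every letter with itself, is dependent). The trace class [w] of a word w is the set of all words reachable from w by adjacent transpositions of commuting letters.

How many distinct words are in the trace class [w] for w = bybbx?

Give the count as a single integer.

20

#0=b has no predecessor
#1=y has no predecessor
#2=b depends on [0:b]
#3=b depends on [2:b]
#4=x has no predecessor
sources: [0:b, 1:y, 4:x]
N(rest) = Σ N(rest − s) over sources s of rest; N(one piece) = 1:
  size 1 → [1]=1  [3]=1  [4]=1
  size 2 → [1,3]=2  [1,4]=2  [2,3]=1  [3,4]=2
  size 3 → [0,2,3]=1  [1,2,3]=3  [1,3,4]=6  [2,3,4]=3
  first=0(b) contributes 12
  first=1(y) contributes 4
  first=4(x) contributes 4
|[w]| = 20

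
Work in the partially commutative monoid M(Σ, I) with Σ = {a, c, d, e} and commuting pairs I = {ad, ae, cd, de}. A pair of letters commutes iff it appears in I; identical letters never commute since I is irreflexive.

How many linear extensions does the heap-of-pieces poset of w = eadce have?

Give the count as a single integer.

0(e) covers ∅
1(a) covers ∅
2(d) covers ∅
3(c) covers 0:e, 1:a
4(e) covers 3:c
floor of heap: 0:e, 1:a, 2:d
completions by unplaced set U, small U first (add the entries for U minus each lowest piece of U):
  |U|=1: {2}:1  {4}:1
  |U|=2: {2,4}:2  {3,4}:1
  |U|=3: {0,3,4}:1  {1,3,4}:1  {2,3,4}:3
  start at 0(e): 4
  start at 1(a): 4
  start at 2(d): 2
sum over floor = 10

10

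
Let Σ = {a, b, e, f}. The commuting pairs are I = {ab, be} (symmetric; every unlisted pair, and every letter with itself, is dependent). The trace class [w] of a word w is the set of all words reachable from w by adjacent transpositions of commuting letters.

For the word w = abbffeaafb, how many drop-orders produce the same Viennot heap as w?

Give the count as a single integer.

#0=a has no predecessor
#1=b has no predecessor
#2=b depends on [1:b]
#3=f depends on [0:a, 2:b]
#4=f depends on [3:f]
#5=e depends on [4:f]
#6=a depends on [5:e]
#7=a depends on [6:a]
#8=f depends on [7:a]
#9=b depends on [8:f]
sources: [0:a, 1:b]
N(rest) = Σ N(rest − s) over sources s of rest; N(one piece) = 1:
  size 1 → [9]=1
  size 2 → [8,9]=1
  size 3 → [7,8,9]=1
  size 4 → [6,7,8,9]=1
  size 5 → [5,6,7,8,9]=1
  size 6 → [4,5,6,7,8,9]=1
  size 7 → [3,4,5,6,7,8,9]=1
  size 8 → [0,3,4,5,6,7,8,9]=1  [2,3,4,5,6,7,8,9]=1
  first=0(a) contributes 1
  first=1(b) contributes 2
|[w]| = 3

3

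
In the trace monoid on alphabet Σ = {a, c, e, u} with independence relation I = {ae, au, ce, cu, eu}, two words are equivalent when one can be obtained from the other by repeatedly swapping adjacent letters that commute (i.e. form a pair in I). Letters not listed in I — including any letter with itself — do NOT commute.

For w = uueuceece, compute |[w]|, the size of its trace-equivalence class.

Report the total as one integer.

1260

#0=u has no predecessor
#1=u depends on [0:u]
#2=e has no predecessor
#3=u depends on [1:u]
#4=c has no predecessor
#5=e depends on [2:e]
#6=e depends on [5:e]
#7=c depends on [4:c]
#8=e depends on [6:e]
sources: [0:u, 2:e, 4:c]
N(rest) = Σ N(rest − s) over sources s of rest; N(one piece) = 1:
  size 1 → [3]=1  [7]=1  [8]=1
  size 2 → [1,3]=1  [3,7]=2  [3,8]=2  [4,7]=1  [6,8]=1  [7,8]=2
  size 3 → [0,1,3]=1  [1,3,7]=3  [1,3,8]=3  [3,4,7]=3  [3,6,8]=3  [3,7,8]=6  [4,7,8]=3  [5,6,8]=1  [6,7,8]=3
  size 4 → [0,1,3,7]=4  [0,1,3,8]=4  [1,3,4,7]=6  [1,3,6,8]=6  [1,3,7,8]=12  [2,5,6,8]=1  [3,4,7,8]=12  [3,5,6,8]=4  [3,6,7,8]=12  [4,6,7,8]=6  [5,6,7,8]=4
  size 5 → [0,1,3,4,7]=10  [0,1,3,6,8]=10  [0,1,3,7,8]=20  [1,3,4,7,8]=30  [1,3,5,6,8]=10  [1,3,6,7,8]=30  [2,3,5,6,8]=5  [2,5,6,7,8]=5  [3,4,6,7,8]=30  [3,5,6,7,8]=20  [4,5,6,7,8]=10
  size 6 → [0,1,3,4,7,8]=60  [0,1,3,5,6,8]=20  [0,1,3,6,7,8]=60  [1,2,3,5,6,8]=15  [1,3,4,6,7,8]=90  [1,3,5,6,7,8]=60  [2,3,5,6,7,8]=30  [2,4,5,6,7,8]=15  [3,4,5,6,7,8]=60
  size 7 → [0,1,2,3,5,6,8]=35  [0,1,3,4,6,7,8]=210  [0,1,3,5,6,7,8]=140  [1,2,3,5,6,7,8]=105  [1,3,4,5,6,7,8]=210  [2,3,4,5,6,7,8]=105
  first=0(u) contributes 420
  first=2(e) contributes 560
  first=4(c) contributes 280
|[w]| = 1260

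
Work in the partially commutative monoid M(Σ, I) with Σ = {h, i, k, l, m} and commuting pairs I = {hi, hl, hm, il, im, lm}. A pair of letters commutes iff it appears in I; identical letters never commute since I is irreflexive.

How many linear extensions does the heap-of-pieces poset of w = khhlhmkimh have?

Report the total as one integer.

120

0(k) covers ∅
1(h) covers 0:k
2(h) covers 1:h
3(l) covers 0:k
4(h) covers 2:h
5(m) covers 0:k
6(k) covers 3:l, 4:h, 5:m
7(i) covers 6:k
8(m) covers 6:k
9(h) covers 6:k
floor of heap: 0:k
completions by unplaced set U, small U first (add the entries for U minus each lowest piece of U):
  |U|=1: {7}:1  {8}:1  {9}:1
  |U|=2: {7,8}:2  {7,9}:2  {8,9}:2
  |U|=3: {7,8,9}:6
  |U|=4: {6,7,8,9}:6
  |U|=5: {3,6,7,8,9}:6  {4,6,7,8,9}:6  {5,6,7,8,9}:6
  |U|=6: {2,4,6,7,8,9}:6  {3,4,6,7,8,9}:12  {3,5,6,7,8,9}:12  {4,5,6,7,8,9}:12
  |U|=7: {1,2,4,6,7,8,9}:6  {2,3,4,6,7,8,9}:18  {2,4,5,6,7,8,9}:18  {3,4,5,6,7,8,9}:36
  |U|=8: {1,2,3,4,6,7,8,9}:24  {1,2,4,5,6,7,8,9}:24  {2,3,4,5,6,7,8,9}:72
  start at 0(k): 120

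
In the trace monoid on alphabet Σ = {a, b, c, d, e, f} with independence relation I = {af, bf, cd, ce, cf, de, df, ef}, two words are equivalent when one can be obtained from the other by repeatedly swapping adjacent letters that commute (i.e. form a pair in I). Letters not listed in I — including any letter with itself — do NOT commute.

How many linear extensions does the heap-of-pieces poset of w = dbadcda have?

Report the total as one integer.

piece 0:d — minimal
piece 1:b rests on {0:d}
piece 2:a rests on {1:b}
piece 3:d rests on {2:a}
piece 4:c rests on {2:a}
piece 5:d rests on {3:d}
piece 6:a rests on {4:c, 5:d}
minimal pieces: {0:d}
ways to finish when only these pieces remain (= sum over removing one remaining piece with nothing left below it):
  1 left: {6}→1
  2 left: {4,6}→1  {5,6}→1
  3 left: {3,5,6}→1  {4,5,6}→2
  4 left: {3,4,5,6}→3
  5 left: {2,3,4,5,6}→3
  placing 0:d first → 3 extensions

3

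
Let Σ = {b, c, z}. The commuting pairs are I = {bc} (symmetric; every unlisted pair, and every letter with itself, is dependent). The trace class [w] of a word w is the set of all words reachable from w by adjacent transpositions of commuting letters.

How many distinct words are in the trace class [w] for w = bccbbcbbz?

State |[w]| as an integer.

56

0(b) covers ∅
1(c) covers ∅
2(c) covers 1:c
3(b) covers 0:b
4(b) covers 3:b
5(c) covers 2:c
6(b) covers 4:b
7(b) covers 6:b
8(z) covers 5:c, 7:b
floor of heap: 0:b, 1:c
completions by unplaced set U, small U first (add the entries for U minus each lowest piece of U):
  |U|=1: {8}:1
  |U|=2: {5,8}:1  {7,8}:1
  |U|=3: {2,5,8}:1  {5,7,8}:2  {6,7,8}:1
  |U|=4: {1,2,5,8}:1  {2,5,7,8}:3  {4,6,7,8}:1  {5,6,7,8}:3
  |U|=5: {1,2,5,7,8}:4  {2,5,6,7,8}:6  {3,4,6,7,8}:1  {4,5,6,7,8}:4
  |U|=6: {0,3,4,6,7,8}:1  {1,2,5,6,7,8}:10  {2,4,5,6,7,8}:10  {3,4,5,6,7,8}:5
  |U|=7: {0,3,4,5,6,7,8}:6  {1,2,4,5,6,7,8}:20  {2,3,4,5,6,7,8}:15
  start at 0(b): 35
  start at 1(c): 21
sum over floor = 56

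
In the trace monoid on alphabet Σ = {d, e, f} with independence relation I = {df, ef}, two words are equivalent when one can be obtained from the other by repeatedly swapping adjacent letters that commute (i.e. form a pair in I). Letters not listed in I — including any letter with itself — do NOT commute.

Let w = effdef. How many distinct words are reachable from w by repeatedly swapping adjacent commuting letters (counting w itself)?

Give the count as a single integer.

#0=e has no predecessor
#1=f has no predecessor
#2=f depends on [1:f]
#3=d depends on [0:e]
#4=e depends on [3:d]
#5=f depends on [2:f]
sources: [0:e, 1:f]
N(rest) = Σ N(rest − s) over sources s of rest; N(one piece) = 1:
  size 1 → [4]=1  [5]=1
  size 2 → [2,5]=1  [3,4]=1  [4,5]=2
  size 3 → [0,3,4]=1  [1,2,5]=1  [2,4,5]=3  [3,4,5]=3
  size 4 → [0,3,4,5]=4  [1,2,4,5]=4  [2,3,4,5]=6
  first=0(e) contributes 10
  first=1(f) contributes 10
|[w]| = 20

20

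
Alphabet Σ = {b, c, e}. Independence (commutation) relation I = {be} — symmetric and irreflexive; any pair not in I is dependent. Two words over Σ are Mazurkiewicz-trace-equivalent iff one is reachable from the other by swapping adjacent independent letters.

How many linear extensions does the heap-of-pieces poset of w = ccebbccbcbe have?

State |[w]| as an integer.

0(c) covers ∅
1(c) covers 0:c
2(e) covers 1:c
3(b) covers 1:c
4(b) covers 3:b
5(c) covers 2:e, 4:b
6(c) covers 5:c
7(b) covers 6:c
8(c) covers 7:b
9(b) covers 8:c
10(e) covers 8:c
floor of heap: 0:c
completions by unplaced set U, small U first (add the entries for U minus each lowest piece of U):
  |U|=1: {9}:1  {10}:1
  |U|=2: {9,10}:2
  |U|=3: {8,9,10}:2
  |U|=4: {7,8,9,10}:2
  |U|=5: {6,7,8,9,10}:2
  |U|=6: {5,6,7,8,9,10}:2
  |U|=7: {2,5,6,7,8,9,10}:2  {4,5,6,7,8,9,10}:2
  |U|=8: {2,4,5,6,7,8,9,10}:4  {3,4,5,6,7,8,9,10}:2
  |U|=9: {2,3,4,5,6,7,8,9,10}:6
  start at 0(c): 6

6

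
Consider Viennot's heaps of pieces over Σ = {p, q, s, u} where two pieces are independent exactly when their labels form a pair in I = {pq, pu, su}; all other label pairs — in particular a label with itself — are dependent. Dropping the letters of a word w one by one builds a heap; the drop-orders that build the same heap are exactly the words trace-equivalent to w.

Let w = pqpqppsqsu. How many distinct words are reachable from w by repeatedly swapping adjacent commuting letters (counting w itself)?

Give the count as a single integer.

#0=p has no predecessor
#1=q has no predecessor
#2=p depends on [0:p]
#3=q depends on [1:q]
#4=p depends on [2:p]
#5=p depends on [4:p]
#6=s depends on [3:q, 5:p]
#7=q depends on [6:s]
#8=s depends on [7:q]
#9=u depends on [7:q]
sources: [0:p, 1:q]
N(rest) = Σ N(rest − s) over sources s of rest; N(one piece) = 1:
  size 1 → [8]=1  [9]=1
  size 2 → [8,9]=2
  size 3 → [7,8,9]=2
  size 4 → [6,7,8,9]=2
  size 5 → [3,6,7,8,9]=2  [5,6,7,8,9]=2
  size 6 → [1,3,6,7,8,9]=2  [3,5,6,7,8,9]=4  [4,5,6,7,8,9]=2
  size 7 → [1,3,5,6,7,8,9]=6  [2,4,5,6,7,8,9]=2  [3,4,5,6,7,8,9]=6
  size 8 → [0,2,4,5,6,7,8,9]=2  [1,3,4,5,6,7,8,9]=12  [2,3,4,5,6,7,8,9]=8
  first=0(p) contributes 20
  first=1(q) contributes 10
|[w]| = 30

30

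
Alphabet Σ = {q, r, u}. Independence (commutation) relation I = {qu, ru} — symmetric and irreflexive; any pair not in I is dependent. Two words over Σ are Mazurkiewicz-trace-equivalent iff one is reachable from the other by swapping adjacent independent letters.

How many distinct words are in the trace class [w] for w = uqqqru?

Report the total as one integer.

drop 0:u onto floor
drop 1:q onto floor
drop 2:q onto {1:q}
drop 3:q onto {2:q}
drop 4:r onto {3:q}
drop 5:u onto {0:u}
ground layer = {0:u, 1:q}
drop-orders for the pieces not yet dropped (sum over which currently-grounded one goes next):
  1 to go: {4} 1  {5} 1
  2 to go: {0,5} 1  {3,4} 1  {4,5} 2
  3 to go: {0,4,5} 3  {2,3,4} 1  {3,4,5} 3
  4 to go: {0,3,4,5} 6  {1,2,3,4} 1  {2,3,4,5} 4
  if 0:u drops first: 5 orders
  if 1:q drops first: 10 orders
heap linearizations: 15

15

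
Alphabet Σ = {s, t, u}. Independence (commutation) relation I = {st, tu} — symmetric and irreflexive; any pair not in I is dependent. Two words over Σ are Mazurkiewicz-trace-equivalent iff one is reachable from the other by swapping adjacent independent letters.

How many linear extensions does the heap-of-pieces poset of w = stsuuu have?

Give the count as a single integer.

piece 0:s — minimal
piece 1:t — minimal
piece 2:s rests on {0:s}
piece 3:u rests on {2:s}
piece 4:u rests on {3:u}
piece 5:u rests on {4:u}
minimal pieces: {0:s, 1:t}
ways to finish when only these pieces remain (= sum over removing one remaining piece with nothing left below it):
  1 left: {1}→1  {5}→1
  2 left: {1,5}→2  {4,5}→1
  3 left: {1,4,5}→3  {3,4,5}→1
  4 left: {1,3,4,5}→4  {2,3,4,5}→1
  placing 0:s first → 5 extensions
  placing 1:t first → 1 extensions
total linear extensions = 6

6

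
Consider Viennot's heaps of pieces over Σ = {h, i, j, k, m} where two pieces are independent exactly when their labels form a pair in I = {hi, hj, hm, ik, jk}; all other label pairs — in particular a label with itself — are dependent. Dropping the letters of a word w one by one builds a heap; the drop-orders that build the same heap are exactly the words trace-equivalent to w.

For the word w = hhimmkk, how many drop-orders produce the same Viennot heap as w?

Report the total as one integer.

10

drop 0:h onto floor
drop 1:h onto {0:h}
drop 2:i onto floor
drop 3:m onto {2:i}
drop 4:m onto {3:m}
drop 5:k onto {1:h, 4:m}
drop 6:k onto {5:k}
ground layer = {0:h, 2:i}
drop-orders for the pieces not yet dropped (sum over which currently-grounded one goes next):
  1 to go: {6} 1
  2 to go: {5,6} 1
  3 to go: {1,5,6} 1  {4,5,6} 1
  4 to go: {0,1,5,6} 1  {1,4,5,6} 2  {3,4,5,6} 1
  5 to go: {0,1,4,5,6} 3  {1,3,4,5,6} 3  {2,3,4,5,6} 1
  if 0:h drops first: 4 orders
  if 2:i drops first: 6 orders
heap linearizations: 10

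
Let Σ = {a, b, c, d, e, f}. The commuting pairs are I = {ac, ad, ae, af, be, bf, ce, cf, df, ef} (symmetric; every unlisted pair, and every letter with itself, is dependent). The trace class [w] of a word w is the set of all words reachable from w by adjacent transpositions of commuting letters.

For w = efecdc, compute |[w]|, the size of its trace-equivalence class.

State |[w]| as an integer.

18

drop 0:e onto floor
drop 1:f onto floor
drop 2:e onto {0:e}
drop 3:c onto floor
drop 4:d onto {2:e, 3:c}
drop 5:c onto {4:d}
ground layer = {0:e, 1:f, 3:c}
drop-orders for the pieces not yet dropped (sum over which currently-grounded one goes next):
  1 to go: {1} 1  {5} 1
  2 to go: {1,5} 2  {4,5} 1
  3 to go: {1,4,5} 3  {2,4,5} 1  {3,4,5} 1
  4 to go: {0,2,4,5} 1  {1,2,4,5} 4  {1,3,4,5} 4  {2,3,4,5} 2
  if 0:e drops first: 10 orders
  if 1:f drops first: 3 orders
  if 3:c drops first: 5 orders
heap linearizations: 18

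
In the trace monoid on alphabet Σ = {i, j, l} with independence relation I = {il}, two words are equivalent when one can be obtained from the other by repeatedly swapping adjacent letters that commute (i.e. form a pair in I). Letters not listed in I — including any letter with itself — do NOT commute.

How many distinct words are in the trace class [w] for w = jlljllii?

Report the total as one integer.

piece 0:j — minimal
piece 1:l rests on {0:j}
piece 2:l rests on {1:l}
piece 3:j rests on {2:l}
piece 4:l rests on {3:j}
piece 5:l rests on {4:l}
piece 6:i rests on {3:j}
piece 7:i rests on {6:i}
minimal pieces: {0:j}
ways to finish when only these pieces remain (= sum over removing one remaining piece with nothing left below it):
  1 left: {5}→1  {7}→1
  2 left: {4,5}→1  {5,7}→2  {6,7}→1
  3 left: {4,5,7}→3  {5,6,7}→3
  4 left: {4,5,6,7}→6
  5 left: {3,4,5,6,7}→6
  6 left: {2,3,4,5,6,7}→6
  placing 0:j first → 6 extensions

6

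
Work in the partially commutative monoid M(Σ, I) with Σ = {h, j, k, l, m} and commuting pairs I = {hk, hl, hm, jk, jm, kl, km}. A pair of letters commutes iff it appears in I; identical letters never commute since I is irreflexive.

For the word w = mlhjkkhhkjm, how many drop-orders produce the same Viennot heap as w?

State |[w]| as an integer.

2640

#0=m has no predecessor
#1=l depends on [0:m]
#2=h has no predecessor
#3=j depends on [1:l, 2:h]
#4=k has no predecessor
#5=k depends on [4:k]
#6=h depends on [3:j]
#7=h depends on [6:h]
#8=k depends on [5:k]
#9=j depends on [7:h]
#10=m depends on [1:l]
sources: [0:m, 2:h, 4:k]
N(rest) = Σ N(rest − s) over sources s of rest; N(one piece) = 1:
  size 1 → [8]=1  [9]=1  [10]=1
  size 2 → [5,8]=1  [7,9]=1  [8,9]=2  [8,10]=2  [9,10]=2
  size 3 → [4,5,8]=1  [5,8,9]=3  [5,8,10]=3  [6,7,9]=1  [7,8,9]=3  [7,9,10]=3  [8,9,10]=6
  size 4 → [3,6,7,9]=1  [4,5,8,9]=4  [4,5,8,10]=4  [5,7,8,9]=6  [5,8,9,10]=12  [6,7,8,9]=4  [6,7,9,10]=4  [7,8,9,10]=12
  size 5 → [2,3,6,7,9]=1  [3,6,7,8,9]=5  [3,6,7,9,10]=5  [4,5,7,8,9]=10  [4,5,8,9,10]=20  [5,6,7,8,9]=10  [5,7,8,9,10]=30  [6,7,8,9,10]=20
  size 6 → [1,3,6,7,9,10]=5  [2,3,6,7,8,9]=6  [2,3,6,7,9,10]=6  [3,5,6,7,8,9]=15  [3,6,7,8,9,10]=30  [4,5,6,7,8,9]=20  [4,5,7,8,9,10]=60  [5,6,7,8,9,10]=60
  size 7 → [0,1,3,6,7,9,10]=5  [1,2,3,6,7,9,10]=11  [1,3,6,7,8,9,10]=35  [2,3,5,6,7,8,9]=21  [2,3,6,7,8,9,10]=42  [3,4,5,6,7,8,9]=35  [3,5,6,7,8,9,10]=105  [4,5,6,7,8,9,10]=140
  size 8 → [0,1,2,3,6,7,9,10]=16  [0,1,3,6,7,8,9,10]=40  [1,2,3,6,7,8,9,10]=88  [1,3,5,6,7,8,9,10]=140  [2,3,4,5,6,7,8,9]=56  [2,3,5,6,7,8,9,10]=168  [3,4,5,6,7,8,9,10]=280
  size 9 → [0,1,2,3,6,7,8,9,10]=144  [0,1,3,5,6,7,8,9,10]=180  [1,2,3,5,6,7,8,9,10]=396  [1,3,4,5,6,7,8,9,10]=420  [2,3,4,5,6,7,8,9,10]=504
  first=0(m) contributes 1320
  first=2(h) contributes 600
  first=4(k) contributes 720
|[w]| = 2640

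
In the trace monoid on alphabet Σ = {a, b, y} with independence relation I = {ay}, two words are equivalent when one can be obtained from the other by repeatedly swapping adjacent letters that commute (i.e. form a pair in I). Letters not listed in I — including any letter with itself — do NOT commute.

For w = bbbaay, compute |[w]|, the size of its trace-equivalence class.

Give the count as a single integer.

drop 0:b onto floor
drop 1:b onto {0:b}
drop 2:b onto {1:b}
drop 3:a onto {2:b}
drop 4:a onto {3:a}
drop 5:y onto {2:b}
ground layer = {0:b}
drop-orders for the pieces not yet dropped (sum over which currently-grounded one goes next):
  1 to go: {4} 1  {5} 1
  2 to go: {3,4} 1  {4,5} 2
  3 to go: {3,4,5} 3
  4 to go: {2,3,4,5} 3
  if 0:b drops first: 3 orders

3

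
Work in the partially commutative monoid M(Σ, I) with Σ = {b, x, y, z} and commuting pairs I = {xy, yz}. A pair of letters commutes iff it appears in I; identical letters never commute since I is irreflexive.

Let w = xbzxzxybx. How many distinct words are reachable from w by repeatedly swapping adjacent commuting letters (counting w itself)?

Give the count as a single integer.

piece 0:x — minimal
piece 1:b rests on {0:x}
piece 2:z rests on {1:b}
piece 3:x rests on {2:z}
piece 4:z rests on {3:x}
piece 5:x rests on {4:z}
piece 6:y rests on {1:b}
piece 7:b rests on {5:x, 6:y}
piece 8:x rests on {7:b}
minimal pieces: {0:x}
ways to finish when only these pieces remain (= sum over removing one remaining piece with nothing left below it):
  1 left: {8}→1
  2 left: {7,8}→1
  3 left: {5,7,8}→1  {6,7,8}→1
  4 left: {4,5,7,8}→1  {5,6,7,8}→2
  5 left: {3,4,5,7,8}→1  {4,5,6,7,8}→3
  6 left: {2,3,4,5,7,8}→1  {3,4,5,6,7,8}→4
  7 left: {2,3,4,5,6,7,8}→5
  placing 0:x first → 5 extensions

5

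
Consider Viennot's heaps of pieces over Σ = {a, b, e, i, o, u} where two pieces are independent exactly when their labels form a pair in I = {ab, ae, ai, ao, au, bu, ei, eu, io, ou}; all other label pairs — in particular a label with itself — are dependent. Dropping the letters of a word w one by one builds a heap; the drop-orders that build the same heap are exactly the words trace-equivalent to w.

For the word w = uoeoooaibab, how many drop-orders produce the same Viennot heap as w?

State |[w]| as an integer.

0(u) covers ∅
1(o) covers ∅
2(e) covers 1:o
3(o) covers 2:e
4(o) covers 3:o
5(o) covers 4:o
6(a) covers ∅
7(i) covers 0:u
8(b) covers 5:o, 7:i
9(a) covers 6:a
10(b) covers 8:b
floor of heap: 0:u, 1:o, 6:a
completions by unplaced set U, small U first (add the entries for U minus each lowest piece of U):
  |U|=1: {9}:1  {10}:1
  |U|=2: {6,9}:1  {8,10}:1  {9,10}:2
  |U|=3: {5,8,10}:1  {6,9,10}:3  {7,8,10}:1  {8,9,10}:3
  |U|=4: {0,7,8,10}:1  {4,5,8,10}:1  {5,7,8,10}:2  {5,8,9,10}:4  {6,8,9,10}:6  {7,8,9,10}:4
  |U|=5: {0,5,7,8,10}:3  {0,7,8,9,10}:5  {3,4,5,8,10}:1  {4,5,7,8,10}:3  {4,5,8,9,10}:5  {5,6,8,9,10}:10  {5,7,8,9,10}:10  {6,7,8,9,10}:10
  |U|=6: {0,4,5,7,8,10}:6  {0,5,7,8,9,10}:18  {0,6,7,8,9,10}:15  {2,3,4,5,8,10}:1  {3,4,5,7,8,10}:4  {3,4,5,8,9,10}:6  {4,5,6,8,9,10}:15  {4,5,7,8,9,10}:18  {5,6,7,8,9,10}:30
  |U|=7: {0,3,4,5,7,8,10}:10  {0,4,5,7,8,9,10}:42  {0,5,6,7,8,9,10}:63  {1,2,3,4,5,8,10}:1  {2,3,4,5,7,8,10}:5  {2,3,4,5,8,9,10}:7  {3,4,5,6,8,9,10}:21  {3,4,5,7,8,9,10}:28  {4,5,6,7,8,9,10}:63
  |U|=8: {0,2,3,4,5,7,8,10}:15  {0,3,4,5,7,8,9,10}:80  {0,4,5,6,7,8,9,10}:168  {1,2,3,4,5,7,8,10}:6  {1,2,3,4,5,8,9,10}:8  {2,3,4,5,6,8,9,10}:28  {2,3,4,5,7,8,9,10}:40  {3,4,5,6,7,8,9,10}:112
  |U|=9: {0,1,2,3,4,5,7,8,10}:21  {0,2,3,4,5,7,8,9,10}:135  {0,3,4,5,6,7,8,9,10}:360  {1,2,3,4,5,6,8,9,10}:36  {1,2,3,4,5,7,8,9,10}:54  {2,3,4,5,6,7,8,9,10}:180
  start at 0(u): 270
  start at 1(o): 675
  start at 6(a): 210
sum over floor = 1155

1155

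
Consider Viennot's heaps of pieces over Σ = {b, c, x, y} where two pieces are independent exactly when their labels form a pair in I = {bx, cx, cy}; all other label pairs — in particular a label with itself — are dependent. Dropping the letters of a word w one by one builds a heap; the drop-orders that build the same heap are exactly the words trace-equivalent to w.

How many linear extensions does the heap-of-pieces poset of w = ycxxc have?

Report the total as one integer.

drop 0:y onto floor
drop 1:c onto floor
drop 2:x onto {0:y}
drop 3:x onto {2:x}
drop 4:c onto {1:c}
ground layer = {0:y, 1:c}
drop-orders for the pieces not yet dropped (sum over which currently-grounded one goes next):
  1 to go: {3} 1  {4} 1
  2 to go: {1,4} 1  {2,3} 1  {3,4} 2
  3 to go: {0,2,3} 1  {1,3,4} 3  {2,3,4} 3
  if 0:y drops first: 6 orders
  if 1:c drops first: 4 orders
heap linearizations: 10

10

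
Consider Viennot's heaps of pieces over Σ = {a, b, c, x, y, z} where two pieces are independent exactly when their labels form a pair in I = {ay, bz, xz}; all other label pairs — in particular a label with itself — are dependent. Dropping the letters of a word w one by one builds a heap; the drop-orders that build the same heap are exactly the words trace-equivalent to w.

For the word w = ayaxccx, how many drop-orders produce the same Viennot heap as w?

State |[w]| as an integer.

3

0(a) covers ∅
1(y) covers ∅
2(a) covers 0:a
3(x) covers 1:y, 2:a
4(c) covers 3:x
5(c) covers 4:c
6(x) covers 5:c
floor of heap: 0:a, 1:y
completions by unplaced set U, small U first (add the entries for U minus each lowest piece of U):
  |U|=1: {6}:1
  |U|=2: {5,6}:1
  |U|=3: {4,5,6}:1
  |U|=4: {3,4,5,6}:1
  |U|=5: {1,3,4,5,6}:1  {2,3,4,5,6}:1
  start at 0(a): 2
  start at 1(y): 1
sum over floor = 3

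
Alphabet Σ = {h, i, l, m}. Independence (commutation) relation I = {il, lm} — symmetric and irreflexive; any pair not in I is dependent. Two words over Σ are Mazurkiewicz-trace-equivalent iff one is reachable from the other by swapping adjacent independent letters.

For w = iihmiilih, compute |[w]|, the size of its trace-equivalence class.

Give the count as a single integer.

piece 0:i — minimal
piece 1:i rests on {0:i}
piece 2:h rests on {1:i}
piece 3:m rests on {2:h}
piece 4:i rests on {3:m}
piece 5:i rests on {4:i}
piece 6:l rests on {2:h}
piece 7:i rests on {5:i}
piece 8:h rests on {6:l, 7:i}
minimal pieces: {0:i}
ways to finish when only these pieces remain (= sum over removing one remaining piece with nothing left below it):
  1 left: {8}→1
  2 left: {6,8}→1  {7,8}→1
  3 left: {5,7,8}→1  {6,7,8}→2
  4 left: {4,5,7,8}→1  {5,6,7,8}→3
  5 left: {3,4,5,7,8}→1  {4,5,6,7,8}→4
  6 left: {3,4,5,6,7,8}→5
  7 left: {2,3,4,5,6,7,8}→5
  placing 0:i first → 5 extensions

5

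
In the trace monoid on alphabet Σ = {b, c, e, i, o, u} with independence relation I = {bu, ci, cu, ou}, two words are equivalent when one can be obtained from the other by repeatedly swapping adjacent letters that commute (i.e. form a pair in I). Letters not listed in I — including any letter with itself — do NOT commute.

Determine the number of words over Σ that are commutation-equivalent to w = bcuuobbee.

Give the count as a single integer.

21

piece 0:b — minimal
piece 1:c rests on {0:b}
piece 2:u — minimal
piece 3:u rests on {2:u}
piece 4:o rests on {1:c}
piece 5:b rests on {4:o}
piece 6:b rests on {5:b}
piece 7:e rests on {3:u, 6:b}
piece 8:e rests on {7:e}
minimal pieces: {0:b, 2:u}
ways to finish when only these pieces remain (= sum over removing one remaining piece with nothing left below it):
  1 left: {8}→1
  2 left: {7,8}→1
  3 left: {3,7,8}→1  {6,7,8}→1
  4 left: {2,3,7,8}→1  {3,6,7,8}→2  {5,6,7,8}→1
  5 left: {2,3,6,7,8}→3  {3,5,6,7,8}→3  {4,5,6,7,8}→1
  6 left: {1,4,5,6,7,8}→1  {2,3,5,6,7,8}→6  {3,4,5,6,7,8}→4
  7 left: {0,1,4,5,6,7,8}→1  {1,3,4,5,6,7,8}→5  {2,3,4,5,6,7,8}→10
  placing 0:b first → 15 extensions
  placing 2:u first → 6 extensions
total linear extensions = 21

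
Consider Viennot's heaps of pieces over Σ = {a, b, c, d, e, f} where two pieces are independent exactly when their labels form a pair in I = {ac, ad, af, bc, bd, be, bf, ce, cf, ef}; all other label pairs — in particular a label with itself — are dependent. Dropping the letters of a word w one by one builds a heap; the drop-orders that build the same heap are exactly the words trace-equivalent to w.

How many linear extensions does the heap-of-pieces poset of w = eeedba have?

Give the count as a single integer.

9

#0=e has no predecessor
#1=e depends on [0:e]
#2=e depends on [1:e]
#3=d depends on [2:e]
#4=b has no predecessor
#5=a depends on [2:e, 4:b]
sources: [0:e, 4:b]
N(rest) = Σ N(rest − s) over sources s of rest; N(one piece) = 1:
  size 1 → [3]=1  [5]=1
  size 2 → [3,5]=2  [4,5]=1
  size 3 → [2,3,5]=2  [3,4,5]=3
  size 4 → [1,2,3,5]=2  [2,3,4,5]=5
  first=0(e) contributes 7
  first=4(b) contributes 2
|[w]| = 9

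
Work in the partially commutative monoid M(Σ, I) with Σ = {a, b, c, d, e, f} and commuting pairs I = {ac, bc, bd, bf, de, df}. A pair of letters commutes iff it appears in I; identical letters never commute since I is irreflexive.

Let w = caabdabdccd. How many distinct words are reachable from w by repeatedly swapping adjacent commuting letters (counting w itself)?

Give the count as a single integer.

35

drop 0:c onto floor
drop 1:a onto floor
drop 2:a onto {1:a}
drop 3:b onto {2:a}
drop 4:d onto {0:c, 2:a}
drop 5:a onto {3:b, 4:d}
drop 6:b onto {5:a}
drop 7:d onto {5:a}
drop 8:c onto {7:d}
drop 9:c onto {8:c}
drop 10:d onto {9:c}
ground layer = {0:c, 1:a}
drop-orders for the pieces not yet dropped (sum over which currently-grounded one goes next):
  1 to go: {6} 1  {10} 1
  2 to go: {6,10} 2  {9,10} 1
  3 to go: {6,9,10} 3  {8,9,10} 1
  4 to go: {6,8,9,10} 4  {7,8,9,10} 1
  5 to go: {6,7,8,9,10} 5
  6 to go: {5,6,7,8,9,10} 5
  7 to go: {3,5,6,7,8,9,10} 5  {4,5,6,7,8,9,10} 5
  8 to go: {0,4,5,6,7,8,9,10} 5  {3,4,5,6,7,8,9,10} 10
  9 to go: {0,3,4,5,6,7,8,9,10} 15  {2,3,4,5,6,7,8,9,10} 10
  if 0:c drops first: 10 orders
  if 1:a drops first: 25 orders
heap linearizations: 35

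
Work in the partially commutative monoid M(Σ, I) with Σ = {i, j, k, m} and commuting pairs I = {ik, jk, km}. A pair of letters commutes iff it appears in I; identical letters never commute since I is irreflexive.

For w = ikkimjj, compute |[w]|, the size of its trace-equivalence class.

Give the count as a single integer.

0(i) covers ∅
1(k) covers ∅
2(k) covers 1:k
3(i) covers 0:i
4(m) covers 3:i
5(j) covers 4:m
6(j) covers 5:j
floor of heap: 0:i, 1:k
completions by unplaced set U, small U first (add the entries for U minus each lowest piece of U):
  |U|=1: {2}:1  {6}:1
  |U|=2: {1,2}:1  {2,6}:2  {5,6}:1
  |U|=3: {1,2,6}:3  {2,5,6}:3  {4,5,6}:1
  |U|=4: {1,2,5,6}:6  {2,4,5,6}:4  {3,4,5,6}:1
  |U|=5: {0,3,4,5,6}:1  {1,2,4,5,6}:10  {2,3,4,5,6}:5
  start at 0(i): 15
  start at 1(k): 6
sum over floor = 21

21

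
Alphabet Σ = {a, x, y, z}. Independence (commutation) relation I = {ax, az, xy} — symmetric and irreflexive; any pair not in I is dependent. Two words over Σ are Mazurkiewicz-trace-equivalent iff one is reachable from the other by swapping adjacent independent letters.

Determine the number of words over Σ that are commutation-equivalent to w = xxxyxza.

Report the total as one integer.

20

piece 0:x — minimal
piece 1:x rests on {0:x}
piece 2:x rests on {1:x}
piece 3:y — minimal
piece 4:x rests on {2:x}
piece 5:z rests on {3:y, 4:x}
piece 6:a rests on {3:y}
minimal pieces: {0:x, 3:y}
ways to finish when only these pieces remain (= sum over removing one remaining piece with nothing left below it):
  1 left: {5}→1  {6}→1
  2 left: {4,5}→1  {5,6}→2
  3 left: {2,4,5}→1  {3,5,6}→2  {4,5,6}→3
  4 left: {1,2,4,5}→1  {2,4,5,6}→4  {3,4,5,6}→5
  5 left: {0,1,2,4,5}→1  {1,2,4,5,6}→5  {2,3,4,5,6}→9
  placing 0:x first → 14 extensions
  placing 3:y first → 6 extensions
total linear extensions = 20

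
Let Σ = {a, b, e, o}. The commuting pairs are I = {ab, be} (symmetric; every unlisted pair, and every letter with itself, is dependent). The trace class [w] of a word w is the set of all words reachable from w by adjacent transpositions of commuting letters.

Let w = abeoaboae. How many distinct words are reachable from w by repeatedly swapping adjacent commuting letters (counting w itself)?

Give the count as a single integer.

#0=a has no predecessor
#1=b has no predecessor
#2=e depends on [0:a]
#3=o depends on [1:b, 2:e]
#4=a depends on [3:o]
#5=b depends on [3:o]
#6=o depends on [4:a, 5:b]
#7=a depends on [6:o]
#8=e depends on [7:a]
sources: [0:a, 1:b]
N(rest) = Σ N(rest − s) over sources s of rest; N(one piece) = 1:
  size 1 → [8]=1
  size 2 → [7,8]=1
  size 3 → [6,7,8]=1
  size 4 → [4,6,7,8]=1  [5,6,7,8]=1
  size 5 → [4,5,6,7,8]=2
  size 6 → [3,4,5,6,7,8]=2
  size 7 → [1,3,4,5,6,7,8]=2  [2,3,4,5,6,7,8]=2
  first=0(a) contributes 4
  first=1(b) contributes 2
|[w]| = 6

6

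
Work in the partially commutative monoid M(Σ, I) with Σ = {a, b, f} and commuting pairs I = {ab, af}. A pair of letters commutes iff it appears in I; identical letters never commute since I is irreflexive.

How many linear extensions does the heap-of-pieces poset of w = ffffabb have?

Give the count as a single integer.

drop 0:f onto floor
drop 1:f onto {0:f}
drop 2:f onto {1:f}
drop 3:f onto {2:f}
drop 4:a onto floor
drop 5:b onto {3:f}
drop 6:b onto {5:b}
ground layer = {0:f, 4:a}
drop-orders for the pieces not yet dropped (sum over which currently-grounded one goes next):
  1 to go: {4} 1  {6} 1
  2 to go: {4,6} 2  {5,6} 1
  3 to go: {3,5,6} 1  {4,5,6} 3
  4 to go: {2,3,5,6} 1  {3,4,5,6} 4
  5 to go: {1,2,3,5,6} 1  {2,3,4,5,6} 5
  if 0:f drops first: 6 orders
  if 4:a drops first: 1 orders
heap linearizations: 7

7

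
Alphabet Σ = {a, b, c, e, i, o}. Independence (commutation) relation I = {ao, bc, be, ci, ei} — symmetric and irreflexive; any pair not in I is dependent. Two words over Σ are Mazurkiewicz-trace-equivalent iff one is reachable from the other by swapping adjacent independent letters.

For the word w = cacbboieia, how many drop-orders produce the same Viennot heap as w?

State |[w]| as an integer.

9

piece 0:c — minimal
piece 1:a rests on {0:c}
piece 2:c rests on {1:a}
piece 3:b rests on {1:a}
piece 4:b rests on {3:b}
piece 5:o rests on {2:c, 4:b}
piece 6:i rests on {5:o}
piece 7:e rests on {5:o}
piece 8:i rests on {6:i}
piece 9:a rests on {7:e, 8:i}
minimal pieces: {0:c}
ways to finish when only these pieces remain (= sum over removing one remaining piece with nothing left below it):
  1 left: {9}→1
  2 left: {7,9}→1  {8,9}→1
  3 left: {6,8,9}→1  {7,8,9}→2
  4 left: {6,7,8,9}→3
  5 left: {5,6,7,8,9}→3
  6 left: {2,5,6,7,8,9}→3  {4,5,6,7,8,9}→3
  7 left: {2,4,5,6,7,8,9}→6  {3,4,5,6,7,8,9}→3
  8 left: {2,3,4,5,6,7,8,9}→9
  placing 0:c first → 9 extensions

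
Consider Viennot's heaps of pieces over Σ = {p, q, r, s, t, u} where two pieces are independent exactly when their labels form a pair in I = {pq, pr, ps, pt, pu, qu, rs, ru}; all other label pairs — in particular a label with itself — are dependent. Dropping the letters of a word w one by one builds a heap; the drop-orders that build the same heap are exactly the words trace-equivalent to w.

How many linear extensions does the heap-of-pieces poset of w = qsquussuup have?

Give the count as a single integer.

30

piece 0:q — minimal
piece 1:s rests on {0:q}
piece 2:q rests on {1:s}
piece 3:u rests on {1:s}
piece 4:u rests on {3:u}
piece 5:s rests on {2:q, 4:u}
piece 6:s rests on {5:s}
piece 7:u rests on {6:s}
piece 8:u rests on {7:u}
piece 9:p — minimal
minimal pieces: {0:q, 9:p}
ways to finish when only these pieces remain (= sum over removing one remaining piece with nothing left below it):
  1 left: {8}→1  {9}→1
  2 left: {7,8}→1  {8,9}→2
  3 left: {6,7,8}→1  {7,8,9}→3
  4 left: {5,6,7,8}→1  {6,7,8,9}→4
  5 left: {2,5,6,7,8}→1  {4,5,6,7,8}→1  {5,6,7,8,9}→5
  6 left: {2,4,5,6,7,8}→2  {2,5,6,7,8,9}→6  {3,4,5,6,7,8}→1  {4,5,6,7,8,9}→6
  7 left: {2,3,4,5,6,7,8}→3  {2,4,5,6,7,8,9}→14  {3,4,5,6,7,8,9}→7
  8 left: {1,2,3,4,5,6,7,8}→3  {2,3,4,5,6,7,8,9}→24
  placing 0:q first → 27 extensions
  placing 9:p first → 3 extensions
total linear extensions = 30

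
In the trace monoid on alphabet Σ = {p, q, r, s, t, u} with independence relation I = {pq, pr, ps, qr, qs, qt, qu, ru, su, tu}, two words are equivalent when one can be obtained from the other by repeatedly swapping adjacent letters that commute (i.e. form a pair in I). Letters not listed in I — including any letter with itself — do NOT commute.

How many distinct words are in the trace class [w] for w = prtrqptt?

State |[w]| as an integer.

0(p) covers ∅
1(r) covers ∅
2(t) covers 0:p, 1:r
3(r) covers 2:t
4(q) covers ∅
5(p) covers 2:t
6(t) covers 3:r, 5:p
7(t) covers 6:t
floor of heap: 0:p, 1:r, 4:q
completions by unplaced set U, small U first (add the entries for U minus each lowest piece of U):
  |U|=1: {4}:1  {7}:1
  |U|=2: {4,7}:2  {6,7}:1
  |U|=3: {3,6,7}:1  {4,6,7}:3  {5,6,7}:1
  |U|=4: {3,4,6,7}:4  {3,5,6,7}:2  {4,5,6,7}:4
  |U|=5: {2,3,5,6,7}:2  {3,4,5,6,7}:10
  |U|=6: {0,2,3,5,6,7}:2  {1,2,3,5,6,7}:2  {2,3,4,5,6,7}:12
  start at 0(p): 14
  start at 1(r): 14
  start at 4(q): 4
sum over floor = 32

32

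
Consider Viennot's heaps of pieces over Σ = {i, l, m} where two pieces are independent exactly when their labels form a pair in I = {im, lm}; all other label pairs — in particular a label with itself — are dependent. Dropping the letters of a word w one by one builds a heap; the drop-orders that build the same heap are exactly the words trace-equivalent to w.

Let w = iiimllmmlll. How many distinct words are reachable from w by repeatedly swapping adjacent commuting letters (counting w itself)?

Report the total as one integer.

165

0(i) covers ∅
1(i) covers 0:i
2(i) covers 1:i
3(m) covers ∅
4(l) covers 2:i
5(l) covers 4:l
6(m) covers 3:m
7(m) covers 6:m
8(l) covers 5:l
9(l) covers 8:l
10(l) covers 9:l
floor of heap: 0:i, 3:m
completions by unplaced set U, small U first (add the entries for U minus each lowest piece of U):
  |U|=1: {7}:1  {10}:1
  |U|=2: {6,7}:1  {7,10}:2  {9,10}:1
  |U|=3: {3,6,7}:1  {6,7,10}:3  {7,9,10}:3  {8,9,10}:1
  |U|=4: {3,6,7,10}:4  {5,8,9,10}:1  {6,7,9,10}:6  {7,8,9,10}:4
  |U|=5: {3,6,7,9,10}:10  {4,5,8,9,10}:1  {5,7,8,9,10}:5  {6,7,8,9,10}:10
  |U|=6: {2,4,5,8,9,10}:1  {3,6,7,8,9,10}:20  {4,5,7,8,9,10}:6  {5,6,7,8,9,10}:15
  |U|=7: {1,2,4,5,8,9,10}:1  {2,4,5,7,8,9,10}:7  {3,5,6,7,8,9,10}:35  {4,5,6,7,8,9,10}:21
  |U|=8: {0,1,2,4,5,8,9,10}:1  {1,2,4,5,7,8,9,10}:8  {2,4,5,6,7,8,9,10}:28  {3,4,5,6,7,8,9,10}:56
  |U|=9: {0,1,2,4,5,7,8,9,10}:9  {1,2,4,5,6,7,8,9,10}:36  {2,3,4,5,6,7,8,9,10}:84
  start at 0(i): 120
  start at 3(m): 45
sum over floor = 165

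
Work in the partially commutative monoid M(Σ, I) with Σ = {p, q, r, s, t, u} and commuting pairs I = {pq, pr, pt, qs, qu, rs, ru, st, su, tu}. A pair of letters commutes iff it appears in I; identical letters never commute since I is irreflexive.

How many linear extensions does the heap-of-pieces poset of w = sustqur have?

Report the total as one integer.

drop 0:s onto floor
drop 1:u onto floor
drop 2:s onto {0:s}
drop 3:t onto floor
drop 4:q onto {3:t}
drop 5:u onto {1:u}
drop 6:r onto {4:q}
ground layer = {0:s, 1:u, 3:t}
drop-orders for the pieces not yet dropped (sum over which currently-grounded one goes next):
  1 to go: {2} 1  {5} 1  {6} 1
  2 to go: {0,2} 1  {1,5} 1  {2,5} 2  {2,6} 2  {4,6} 1  {5,6} 2
  3 to go: {0,2,5} 3  {0,2,6} 3  {1,2,5} 3  {1,5,6} 3  {2,4,6} 3  {2,5,6} 6  {3,4,6} 1  {4,5,6} 3
  4 to go: {0,1,2,5} 6  {0,2,4,6} 6  {0,2,5,6} 12  {1,2,5,6} 12  {1,4,5,6} 6  {2,3,4,6} 4  {2,4,5,6} 12  {3,4,5,6} 4
  5 to go: {0,1,2,5,6} 30  {0,2,3,4,6} 10  {0,2,4,5,6} 30  {1,2,4,5,6} 30  {1,3,4,5,6} 10  {2,3,4,5,6} 20
  if 0:s drops first: 60 orders
  if 1:u drops first: 60 orders
  if 3:t drops first: 90 orders
heap linearizations: 210

210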